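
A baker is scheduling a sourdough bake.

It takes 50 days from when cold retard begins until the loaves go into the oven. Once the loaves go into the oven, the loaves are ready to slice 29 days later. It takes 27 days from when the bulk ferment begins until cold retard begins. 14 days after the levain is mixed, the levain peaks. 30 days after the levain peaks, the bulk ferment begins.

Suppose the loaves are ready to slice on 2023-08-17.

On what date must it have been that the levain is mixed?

2023-03-20

The loaves are ready to slice: Aug 17, 2023.
The loaves go into the oven: Aug 17, 2023 − 29 days = Jul 19, 2023.
Cold retard begins: Jul 19, 2023 − 50 days = May 30, 2023.
The bulk ferment begins: May 30, 2023 − 27 days = May 3, 2023.
The levain peaks: May 3, 2023 − 30 days = Apr 3, 2023.
The levain is mixed: Apr 3, 2023 − 14 days = Mar 20, 2023.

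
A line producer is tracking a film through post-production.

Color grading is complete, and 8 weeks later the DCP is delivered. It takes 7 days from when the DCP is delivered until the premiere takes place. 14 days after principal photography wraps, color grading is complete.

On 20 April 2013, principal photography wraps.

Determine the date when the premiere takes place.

6 July 2013

Principal photography wraps: Apr 20, 2013.
Color grading is complete: Apr 20, 2013 + 14 days = May 4, 2013.
The DCP is delivered: May 4, 2013 + 8 weeks = Jun 29, 2013.
The premiere takes place: Jun 29, 2013 + 7 days = Jul 6, 2013.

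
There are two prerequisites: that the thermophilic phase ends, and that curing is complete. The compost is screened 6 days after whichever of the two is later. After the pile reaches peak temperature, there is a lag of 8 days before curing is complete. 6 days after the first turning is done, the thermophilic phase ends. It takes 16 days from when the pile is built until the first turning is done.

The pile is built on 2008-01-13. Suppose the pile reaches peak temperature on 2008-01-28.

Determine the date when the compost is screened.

The pile is built: Jan 13, 2008.
The first turning is done: Jan 13, 2008 + 16 days = Jan 29, 2008.
The thermophilic phase ends: Jan 29, 2008 + 6 days = Feb 4, 2008.
The pile reaches peak temperature: Jan 28, 2008.
Curing is complete: Jan 28, 2008 + 8 days = Feb 5, 2008.
Both prerequisites met — the thermophilic phase ends (Feb 4, 2008), curing is complete (Feb 5, 2008); the later is Feb 5, 2008.
The compost is screened: Feb 5, 2008 + 6 days = Feb 11, 2008.

2008-02-11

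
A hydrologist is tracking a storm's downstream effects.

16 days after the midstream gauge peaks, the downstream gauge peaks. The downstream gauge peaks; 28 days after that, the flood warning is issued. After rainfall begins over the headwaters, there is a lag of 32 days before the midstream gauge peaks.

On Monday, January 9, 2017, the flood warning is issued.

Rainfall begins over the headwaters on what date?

Tuesday, October 25, 2016

The flood warning is issued: Jan 9, 2017.
The downstream gauge peaks: Jan 9, 2017 − 28 days = Dec 12, 2016.
The midstream gauge peaks: Dec 12, 2016 − 16 days = Nov 26, 2016.
Rainfall begins over the headwaters: Nov 26, 2016 − 32 days = Oct 25, 2016.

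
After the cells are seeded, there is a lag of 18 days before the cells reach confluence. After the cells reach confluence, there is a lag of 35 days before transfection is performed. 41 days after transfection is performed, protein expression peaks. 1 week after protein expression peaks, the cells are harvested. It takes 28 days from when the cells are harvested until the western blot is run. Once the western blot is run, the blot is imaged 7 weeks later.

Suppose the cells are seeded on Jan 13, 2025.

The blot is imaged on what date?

Jul 10, 2025

The cells are seeded: Jan 13, 2025.
The cells reach confluence: Jan 13, 2025 + 18 days = Jan 31, 2025.
Transfection is performed: Jan 31, 2025 + 35 days = Mar 7, 2025.
Protein expression peaks: Mar 7, 2025 + 41 days = Apr 17, 2025.
The cells are harvested: Apr 17, 2025 + 1 week = Apr 24, 2025.
The western blot is run: Apr 24, 2025 + 28 days = May 22, 2025.
The blot is imaged: May 22, 2025 + 7 weeks = Jul 10, 2025.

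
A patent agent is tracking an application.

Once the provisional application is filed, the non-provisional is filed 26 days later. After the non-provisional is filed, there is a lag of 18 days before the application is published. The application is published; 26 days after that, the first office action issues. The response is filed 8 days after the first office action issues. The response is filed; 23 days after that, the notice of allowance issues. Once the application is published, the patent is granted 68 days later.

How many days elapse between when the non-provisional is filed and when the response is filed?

52 days

Causal path: the non-provisional is filed → the application is published → the first office action issues → the response is filed.
Total delay along the path: 18 + 26 + 8 = 52 days.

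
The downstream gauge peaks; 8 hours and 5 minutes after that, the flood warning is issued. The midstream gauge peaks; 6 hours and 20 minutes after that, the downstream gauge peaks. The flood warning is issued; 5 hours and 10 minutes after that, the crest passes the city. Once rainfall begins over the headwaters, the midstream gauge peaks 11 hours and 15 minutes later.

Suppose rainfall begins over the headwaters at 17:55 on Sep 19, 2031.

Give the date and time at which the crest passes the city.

00:45 on Sep 21, 2031

Rainfall begins over the headwaters: 17:55 Sep 19, 2031.
The midstream gauge peaks: 17:55 Sep 19, 2031 + 11h15m = 05:10 Sep 20, 2031.
The downstream gauge peaks: 05:10 Sep 20, 2031 + 6h20m = 11:30 Sep 20, 2031.
The flood warning is issued: 11:30 Sep 20, 2031 + 8h05m = 19:35 Sep 20, 2031.
The crest passes the city: 19:35 Sep 20, 2031 + 5h10m = 00:45 Sep 21, 2031.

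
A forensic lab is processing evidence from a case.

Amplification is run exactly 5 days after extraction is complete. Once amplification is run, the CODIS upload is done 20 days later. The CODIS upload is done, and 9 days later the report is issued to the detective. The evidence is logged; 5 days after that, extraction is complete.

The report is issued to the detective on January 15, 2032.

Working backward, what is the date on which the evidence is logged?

The report is issued to the detective: Jan 15, 2032.
The CODIS upload is done: Jan 15, 2032 − 9 days = Jan 6, 2032.
Amplification is run: Jan 6, 2032 − 20 days = Dec 17, 2031.
Extraction is complete: Dec 17, 2031 − 5 days = Dec 12, 2031.
The evidence is logged: Dec 12, 2031 − 5 days = Dec 7, 2031.

December 7, 2031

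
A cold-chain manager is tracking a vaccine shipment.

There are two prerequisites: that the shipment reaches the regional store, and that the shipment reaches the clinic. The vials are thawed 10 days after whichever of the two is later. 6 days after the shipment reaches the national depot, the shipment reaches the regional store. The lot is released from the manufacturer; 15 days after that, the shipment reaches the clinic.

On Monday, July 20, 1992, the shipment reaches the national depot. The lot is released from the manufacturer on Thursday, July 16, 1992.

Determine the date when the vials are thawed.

Monday, August 10, 1992

The shipment reaches the national depot: Jul 20, 1992.
The shipment reaches the regional store: Jul 20, 1992 + 6 days = Jul 26, 1992.
The lot is released from the manufacturer: Jul 16, 1992.
The shipment reaches the clinic: Jul 16, 1992 + 15 days = Jul 31, 1992.
Both prerequisites met — the shipment reaches the regional store (Jul 26, 1992), the shipment reaches the clinic (Jul 31, 1992); the later is Jul 31, 1992.
The vials are thawed: Jul 31, 1992 + 10 days = Aug 10, 1992.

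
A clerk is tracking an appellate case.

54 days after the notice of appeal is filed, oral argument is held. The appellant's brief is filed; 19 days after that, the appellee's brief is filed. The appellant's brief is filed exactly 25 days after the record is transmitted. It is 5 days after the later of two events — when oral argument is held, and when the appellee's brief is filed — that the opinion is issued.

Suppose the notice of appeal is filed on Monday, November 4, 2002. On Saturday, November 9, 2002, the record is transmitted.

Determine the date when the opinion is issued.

The notice of appeal is filed: Nov 4, 2002.
Oral argument is held: Nov 4, 2002 + 54 days = Dec 28, 2002.
The record is transmitted: Nov 9, 2002.
The appellant's brief is filed: Nov 9, 2002 + 25 days = Dec 4, 2002.
The appellee's brief is filed: Dec 4, 2002 + 19 days = Dec 23, 2002.
Both prerequisites met — oral argument is held (Dec 28, 2002), the appellee's brief is filed (Dec 23, 2002); the later is Dec 28, 2002.
The opinion is issued: Dec 28, 2002 + 5 days = Jan 2, 2003.

Thursday, January 2, 2003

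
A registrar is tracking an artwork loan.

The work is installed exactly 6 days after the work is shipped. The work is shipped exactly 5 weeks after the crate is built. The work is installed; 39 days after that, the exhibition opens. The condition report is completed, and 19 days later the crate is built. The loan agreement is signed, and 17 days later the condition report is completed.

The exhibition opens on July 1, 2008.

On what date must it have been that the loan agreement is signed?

The exhibition opens: Jul 1, 2008.
The work is installed: Jul 1, 2008 − 39 days = May 23, 2008.
The work is shipped: May 23, 2008 − 6 days = May 17, 2008.
The crate is built: May 17, 2008 − 5 weeks = Apr 12, 2008.
The condition report is completed: Apr 12, 2008 − 19 days = Mar 24, 2008.
The loan agreement is signed: Mar 24, 2008 − 17 days = Mar 7, 2008.

March 7, 2008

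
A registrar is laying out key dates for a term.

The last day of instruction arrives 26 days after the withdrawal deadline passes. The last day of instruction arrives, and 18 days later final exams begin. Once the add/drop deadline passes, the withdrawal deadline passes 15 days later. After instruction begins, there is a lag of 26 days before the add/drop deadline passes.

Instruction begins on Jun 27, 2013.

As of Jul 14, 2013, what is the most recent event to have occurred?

Instruction begins: Jun 27, 2013.
The add/drop deadline passes: Jun 27, 2013 + 26 days = Jul 23, 2013.
The withdrawal deadline passes: Jul 23, 2013 + 15 days = Aug 7, 2013.
The last day of instruction arrives: Aug 7, 2013 + 26 days = Sep 2, 2013.
Final exams begin: Sep 2, 2013 + 18 days = Sep 20, 2013.
Jul 14, 2013 falls between when instruction begins (Jun 27, 2013) and when the add/drop deadline passes (Jul 23, 2013).

Instruction begins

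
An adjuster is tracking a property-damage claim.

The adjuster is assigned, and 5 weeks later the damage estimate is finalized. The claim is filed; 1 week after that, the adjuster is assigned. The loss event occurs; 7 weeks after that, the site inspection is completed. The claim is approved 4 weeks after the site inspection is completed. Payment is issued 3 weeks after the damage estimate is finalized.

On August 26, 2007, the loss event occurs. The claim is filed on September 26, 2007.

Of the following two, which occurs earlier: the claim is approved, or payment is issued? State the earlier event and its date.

The loss event occurs: Aug 26, 2007.
The site inspection is completed: Aug 26, 2007 + 7 weeks = Oct 14, 2007.
The claim is approved: Oct 14, 2007 + 4 weeks = Nov 11, 2007.
The claim is filed: Sep 26, 2007.
The adjuster is assigned: Sep 26, 2007 + 1 week = Oct 3, 2007.
The damage estimate is finalized: Oct 3, 2007 + 5 weeks = Nov 7, 2007.
Payment is issued: Nov 7, 2007 + 3 weeks = Nov 28, 2007.
Comparing: the claim is approved on Nov 11, 2007 vs payment is issued on Nov 28, 2007. Earlier: the claim is approved.

The claim is approved — November 11, 2007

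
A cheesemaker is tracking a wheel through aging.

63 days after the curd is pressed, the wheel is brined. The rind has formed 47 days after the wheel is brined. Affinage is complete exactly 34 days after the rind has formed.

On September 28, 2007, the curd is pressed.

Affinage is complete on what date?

February 19, 2008

The curd is pressed: Sep 28, 2007.
The wheel is brined: Sep 28, 2007 + 63 days = Nov 30, 2007.
The rind has formed: Nov 30, 2007 + 47 days = Jan 16, 2008.
Affinage is complete: Jan 16, 2008 + 34 days = Feb 19, 2008.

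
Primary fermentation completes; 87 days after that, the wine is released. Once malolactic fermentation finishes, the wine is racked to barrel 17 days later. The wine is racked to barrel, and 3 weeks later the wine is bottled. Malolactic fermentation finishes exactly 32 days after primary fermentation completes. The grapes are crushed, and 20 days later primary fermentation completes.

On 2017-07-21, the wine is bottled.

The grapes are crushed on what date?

The wine is bottled: Jul 21, 2017.
The wine is racked to barrel: Jul 21, 2017 − 3 weeks = Jun 30, 2017.
Malolactic fermentation finishes: Jun 30, 2017 − 17 days = Jun 13, 2017.
Primary fermentation completes: Jun 13, 2017 − 32 days = May 12, 2017.
The grapes are crushed: May 12, 2017 − 20 days = Apr 22, 2017.

2017-04-22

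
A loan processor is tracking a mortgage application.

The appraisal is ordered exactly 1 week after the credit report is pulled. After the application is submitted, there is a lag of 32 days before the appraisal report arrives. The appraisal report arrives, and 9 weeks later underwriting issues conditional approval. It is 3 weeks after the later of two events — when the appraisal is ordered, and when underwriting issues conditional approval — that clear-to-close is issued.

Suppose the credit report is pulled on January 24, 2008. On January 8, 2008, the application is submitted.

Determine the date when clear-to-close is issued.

May 3, 2008

The credit report is pulled: Jan 24, 2008.
The appraisal is ordered: Jan 24, 2008 + 1 week = Jan 31, 2008.
The application is submitted: Jan 8, 2008.
The appraisal report arrives: Jan 8, 2008 + 32 days = Feb 9, 2008.
Underwriting issues conditional approval: Feb 9, 2008 + 9 weeks = Apr 12, 2008.
Both prerequisites met — the appraisal is ordered (Jan 31, 2008), underwriting issues conditional approval (Apr 12, 2008); the later is Apr 12, 2008.
Clear-to-close is issued: Apr 12, 2008 + 3 weeks = May 3, 2008.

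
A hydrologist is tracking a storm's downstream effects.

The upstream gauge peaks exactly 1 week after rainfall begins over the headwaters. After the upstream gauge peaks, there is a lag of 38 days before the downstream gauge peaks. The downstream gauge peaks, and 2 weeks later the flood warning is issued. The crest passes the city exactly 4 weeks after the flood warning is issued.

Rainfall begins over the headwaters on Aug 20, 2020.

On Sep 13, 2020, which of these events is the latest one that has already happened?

The upstream gauge peaks

Rainfall begins over the headwaters: Aug 20, 2020.
The upstream gauge peaks: Aug 20, 2020 + 1 week = Aug 27, 2020.
The downstream gauge peaks: Aug 27, 2020 + 38 days = Oct 4, 2020.
The flood warning is issued: Oct 4, 2020 + 2 weeks = Oct 18, 2020.
The crest passes the city: Oct 18, 2020 + 4 weeks = Nov 15, 2020.
Sep 13, 2020 falls between when the upstream gauge peaks (Aug 27, 2020) and when the downstream gauge peaks (Oct 4, 2020).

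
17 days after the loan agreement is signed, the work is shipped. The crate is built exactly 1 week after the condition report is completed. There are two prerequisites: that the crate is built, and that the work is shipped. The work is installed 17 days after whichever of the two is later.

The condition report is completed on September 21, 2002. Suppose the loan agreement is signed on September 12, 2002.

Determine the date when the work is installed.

October 16, 2002

The condition report is completed: Sep 21, 2002.
The crate is built: Sep 21, 2002 + 1 week = Sep 28, 2002.
The loan agreement is signed: Sep 12, 2002.
The work is shipped: Sep 12, 2002 + 17 days = Sep 29, 2002.
Both prerequisites met — the crate is built (Sep 28, 2002), the work is shipped (Sep 29, 2002); the later is Sep 29, 2002.
The work is installed: Sep 29, 2002 + 17 days = Oct 16, 2002.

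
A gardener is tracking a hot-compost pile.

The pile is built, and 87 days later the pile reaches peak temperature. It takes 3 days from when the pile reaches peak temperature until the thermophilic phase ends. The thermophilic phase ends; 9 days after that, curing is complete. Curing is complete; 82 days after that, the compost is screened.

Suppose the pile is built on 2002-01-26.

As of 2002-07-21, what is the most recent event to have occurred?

The pile is built: Jan 26, 2002.
The pile reaches peak temperature: Jan 26, 2002 + 87 days = Apr 23, 2002.
The thermophilic phase ends: Apr 23, 2002 + 3 days = Apr 26, 2002.
Curing is complete: Apr 26, 2002 + 9 days = May 5, 2002.
The compost is screened: May 5, 2002 + 82 days = Jul 26, 2002.
Jul 21, 2002 falls between when curing is complete (May 5, 2002) and when the compost is screened (Jul 26, 2002).

Curing is complete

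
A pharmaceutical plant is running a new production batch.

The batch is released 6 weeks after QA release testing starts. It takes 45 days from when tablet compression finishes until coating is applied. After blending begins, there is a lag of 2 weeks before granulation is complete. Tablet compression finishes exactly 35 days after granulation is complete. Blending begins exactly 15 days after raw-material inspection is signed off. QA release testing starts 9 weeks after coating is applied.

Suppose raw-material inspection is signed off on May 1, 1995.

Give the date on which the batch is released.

December 1, 1995

Raw-material inspection is signed off: May 1, 1995.
Blending begins: May 1, 1995 + 15 days = May 16, 1995.
Granulation is complete: May 16, 1995 + 2 weeks = May 30, 1995.
Tablet compression finishes: May 30, 1995 + 35 days = Jul 4, 1995.
Coating is applied: Jul 4, 1995 + 45 days = Aug 18, 1995.
QA release testing starts: Aug 18, 1995 + 9 weeks = Oct 20, 1995.
The batch is released: Oct 20, 1995 + 6 weeks = Dec 1, 1995.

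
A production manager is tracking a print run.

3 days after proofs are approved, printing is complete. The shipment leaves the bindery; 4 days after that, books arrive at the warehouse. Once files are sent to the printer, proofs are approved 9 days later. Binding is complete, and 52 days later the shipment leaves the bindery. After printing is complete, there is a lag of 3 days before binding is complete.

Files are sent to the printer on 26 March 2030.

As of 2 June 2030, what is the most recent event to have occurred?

The shipment leaves the bindery

Files are sent to the printer: Mar 26, 2030.
Proofs are approved: Mar 26, 2030 + 9 days = Apr 4, 2030.
Printing is complete: Apr 4, 2030 + 3 days = Apr 7, 2030.
Binding is complete: Apr 7, 2030 + 3 days = Apr 10, 2030.
The shipment leaves the bindery: Apr 10, 2030 + 52 days = Jun 1, 2030.
Books arrive at the warehouse: Jun 1, 2030 + 4 days = Jun 5, 2030.
Jun 2, 2030 falls between when the shipment leaves the bindery (Jun 1, 2030) and when books arrive at the warehouse (Jun 5, 2030).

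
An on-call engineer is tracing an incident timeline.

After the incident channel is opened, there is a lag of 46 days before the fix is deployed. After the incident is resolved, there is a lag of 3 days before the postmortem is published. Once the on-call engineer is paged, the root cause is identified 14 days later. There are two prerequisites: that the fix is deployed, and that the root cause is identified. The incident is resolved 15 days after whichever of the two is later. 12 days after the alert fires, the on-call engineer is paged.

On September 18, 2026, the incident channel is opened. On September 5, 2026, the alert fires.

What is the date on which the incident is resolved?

November 18, 2026

The incident channel is opened: Sep 18, 2026.
The fix is deployed: Sep 18, 2026 + 46 days = Nov 3, 2026.
The alert fires: Sep 5, 2026.
The on-call engineer is paged: Sep 5, 2026 + 12 days = Sep 17, 2026.
The root cause is identified: Sep 17, 2026 + 14 days = Oct 1, 2026.
Both prerequisites met — the fix is deployed (Nov 3, 2026), the root cause is identified (Oct 1, 2026); the later is Nov 3, 2026.
The incident is resolved: Nov 3, 2026 + 15 days = Nov 18, 2026.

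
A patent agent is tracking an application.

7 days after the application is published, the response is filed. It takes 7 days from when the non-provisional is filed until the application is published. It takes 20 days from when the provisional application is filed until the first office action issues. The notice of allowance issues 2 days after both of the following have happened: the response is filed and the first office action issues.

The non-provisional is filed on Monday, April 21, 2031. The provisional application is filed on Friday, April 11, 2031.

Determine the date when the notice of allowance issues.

Wednesday, May 7, 2031

The non-provisional is filed: Apr 21, 2031.
The application is published: Apr 21, 2031 + 7 days = Apr 28, 2031.
The response is filed: Apr 28, 2031 + 7 days = May 5, 2031.
The provisional application is filed: Apr 11, 2031.
The first office action issues: Apr 11, 2031 + 20 days = May 1, 2031.
Both prerequisites met — the response is filed (May 5, 2031), the first office action issues (May 1, 2031); the later is May 5, 2031.
The notice of allowance issues: May 5, 2031 + 2 days = May 7, 2031.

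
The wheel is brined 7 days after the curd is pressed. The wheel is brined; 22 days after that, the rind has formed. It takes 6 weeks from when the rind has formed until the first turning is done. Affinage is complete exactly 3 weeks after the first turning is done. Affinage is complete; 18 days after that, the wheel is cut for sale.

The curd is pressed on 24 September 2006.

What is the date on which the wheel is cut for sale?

The curd is pressed: Sep 24, 2006.
The wheel is brined: Sep 24, 2006 + 7 days = Oct 1, 2006.
The rind has formed: Oct 1, 2006 + 22 days = Oct 23, 2006.
The first turning is done: Oct 23, 2006 + 6 weeks = Dec 4, 2006.
Affinage is complete: Dec 4, 2006 + 3 weeks = Dec 25, 2006.
The wheel is cut for sale: Dec 25, 2006 + 18 days = Jan 12, 2007.

12 January 2007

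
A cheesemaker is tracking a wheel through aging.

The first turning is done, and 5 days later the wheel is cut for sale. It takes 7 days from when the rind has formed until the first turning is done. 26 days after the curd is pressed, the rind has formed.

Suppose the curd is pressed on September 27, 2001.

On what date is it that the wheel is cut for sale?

The curd is pressed: Sep 27, 2001.
The rind has formed: Sep 27, 2001 + 26 days = Oct 23, 2001.
The first turning is done: Oct 23, 2001 + 7 days = Oct 30, 2001.
The wheel is cut for sale: Oct 30, 2001 + 5 days = Nov 4, 2001.

November 4, 2001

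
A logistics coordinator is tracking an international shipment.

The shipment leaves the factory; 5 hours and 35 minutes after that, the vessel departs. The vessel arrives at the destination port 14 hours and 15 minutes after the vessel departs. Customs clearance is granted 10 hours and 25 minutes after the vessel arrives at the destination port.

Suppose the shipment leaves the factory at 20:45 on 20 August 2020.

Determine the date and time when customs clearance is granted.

The shipment leaves the factory: 20:45 Aug 20, 2020.
The vessel departs: 20:45 Aug 20, 2020 + 5h35m = 02:20 Aug 21, 2020.
The vessel arrives at the destination port: 02:20 Aug 21, 2020 + 14h15m = 16:35 Aug 21, 2020.
Customs clearance is granted: 16:35 Aug 21, 2020 + 10h25m = 03:00 Aug 22, 2020.

03:00 on 22 August 2020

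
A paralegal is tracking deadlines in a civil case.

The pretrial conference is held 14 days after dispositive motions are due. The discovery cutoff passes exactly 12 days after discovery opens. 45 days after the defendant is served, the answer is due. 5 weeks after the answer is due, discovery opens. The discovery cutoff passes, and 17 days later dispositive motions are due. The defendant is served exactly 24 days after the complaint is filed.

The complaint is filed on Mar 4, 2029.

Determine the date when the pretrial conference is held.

Jul 29, 2029

The complaint is filed: Mar 4, 2029.
The defendant is served: Mar 4, 2029 + 24 days = Mar 28, 2029.
The answer is due: Mar 28, 2029 + 45 days = May 12, 2029.
Discovery opens: May 12, 2029 + 5 weeks = Jun 16, 2029.
The discovery cutoff passes: Jun 16, 2029 + 12 days = Jun 28, 2029.
Dispositive motions are due: Jun 28, 2029 + 17 days = Jul 15, 2029.
The pretrial conference is held: Jul 15, 2029 + 14 days = Jul 29, 2029.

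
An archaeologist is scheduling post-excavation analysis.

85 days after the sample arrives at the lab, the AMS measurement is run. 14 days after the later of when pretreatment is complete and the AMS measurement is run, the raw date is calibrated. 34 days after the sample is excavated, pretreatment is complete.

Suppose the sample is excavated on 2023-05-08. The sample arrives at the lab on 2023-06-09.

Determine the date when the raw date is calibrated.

The sample is excavated: May 8, 2023.
Pretreatment is complete: May 8, 2023 + 34 days = Jun 11, 2023.
The sample arrives at the lab: Jun 9, 2023.
The AMS measurement is run: Jun 9, 2023 + 85 days = Sep 2, 2023.
Both prerequisites met — pretreatment is complete (Jun 11, 2023), the AMS measurement is run (Sep 2, 2023); the later is Sep 2, 2023.
The raw date is calibrated: Sep 2, 2023 + 14 days = Sep 16, 2023.

2023-09-16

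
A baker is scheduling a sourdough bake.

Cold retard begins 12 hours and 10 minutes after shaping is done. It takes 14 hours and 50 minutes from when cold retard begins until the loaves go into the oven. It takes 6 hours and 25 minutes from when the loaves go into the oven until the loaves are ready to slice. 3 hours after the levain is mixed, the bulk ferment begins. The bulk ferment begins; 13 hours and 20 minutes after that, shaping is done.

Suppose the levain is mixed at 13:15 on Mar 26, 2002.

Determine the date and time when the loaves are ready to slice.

15:00 on Mar 28, 2002

The levain is mixed: 13:15 Mar 26, 2002.
The bulk ferment begins: 13:15 Mar 26, 2002 + 3h = 16:15 Mar 26, 2002.
Shaping is done: 16:15 Mar 26, 2002 + 13h20m = 05:35 Mar 27, 2002.
Cold retard begins: 05:35 Mar 27, 2002 + 12h10m = 17:45 Mar 27, 2002.
The loaves go into the oven: 17:45 Mar 27, 2002 + 14h50m = 08:35 Mar 28, 2002.
The loaves are ready to slice: 08:35 Mar 28, 2002 + 6h25m = 15:00 Mar 28, 2002.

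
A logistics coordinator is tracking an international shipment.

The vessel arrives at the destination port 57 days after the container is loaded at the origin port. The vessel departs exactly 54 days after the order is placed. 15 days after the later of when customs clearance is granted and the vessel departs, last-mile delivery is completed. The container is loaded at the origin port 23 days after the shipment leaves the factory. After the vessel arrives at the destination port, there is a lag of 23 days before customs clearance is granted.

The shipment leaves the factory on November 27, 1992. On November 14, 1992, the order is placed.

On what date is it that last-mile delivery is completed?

March 25, 1993

The shipment leaves the factory: Nov 27, 1992.
The container is loaded at the origin port: Nov 27, 1992 + 23 days = Dec 20, 1992.
The vessel arrives at the destination port: Dec 20, 1992 + 57 days = Feb 15, 1993.
Customs clearance is granted: Feb 15, 1993 + 23 days = Mar 10, 1993.
The order is placed: Nov 14, 1992.
The vessel departs: Nov 14, 1992 + 54 days = Jan 7, 1993.
Both prerequisites met — customs clearance is granted (Mar 10, 1993), the vessel departs (Jan 7, 1993); the later is Mar 10, 1993.
Last-mile delivery is completed: Mar 10, 1993 + 15 days = Mar 25, 1993.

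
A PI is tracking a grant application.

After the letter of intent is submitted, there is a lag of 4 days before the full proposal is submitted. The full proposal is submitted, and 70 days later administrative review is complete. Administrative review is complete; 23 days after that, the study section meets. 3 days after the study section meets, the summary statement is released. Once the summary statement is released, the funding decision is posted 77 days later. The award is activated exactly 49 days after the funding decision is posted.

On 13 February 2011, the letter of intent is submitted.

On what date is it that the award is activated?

The letter of intent is submitted: Feb 13, 2011.
The full proposal is submitted: Feb 13, 2011 + 4 days = Feb 17, 2011.
Administrative review is complete: Feb 17, 2011 + 70 days = Apr 28, 2011.
The study section meets: Apr 28, 2011 + 23 days = May 21, 2011.
The summary statement is released: May 21, 2011 + 3 days = May 24, 2011.
The funding decision is posted: May 24, 2011 + 77 days = Aug 9, 2011.
The award is activated: Aug 9, 2011 + 49 days = Sep 27, 2011.

27 September 2011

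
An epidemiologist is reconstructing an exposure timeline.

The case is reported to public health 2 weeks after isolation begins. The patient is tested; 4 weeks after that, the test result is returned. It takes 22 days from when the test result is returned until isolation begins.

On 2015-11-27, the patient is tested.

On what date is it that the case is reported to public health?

2016-01-30

The patient is tested: Nov 27, 2015.
The test result is returned: Nov 27, 2015 + 4 weeks = Dec 25, 2015.
Isolation begins: Dec 25, 2015 + 22 days = Jan 16, 2016.
The case is reported to public health: Jan 16, 2016 + 2 weeks = Jan 30, 2016.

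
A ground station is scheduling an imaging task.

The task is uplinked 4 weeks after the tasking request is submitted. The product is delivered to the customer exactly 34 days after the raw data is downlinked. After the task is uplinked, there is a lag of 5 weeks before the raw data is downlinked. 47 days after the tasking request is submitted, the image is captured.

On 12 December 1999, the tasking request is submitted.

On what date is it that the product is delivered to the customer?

18 March 2000

The tasking request is submitted: Dec 12, 1999.
The task is uplinked: Dec 12, 1999 + 4 weeks = Jan 9, 2000.
The raw data is downlinked: Jan 9, 2000 + 5 weeks = Feb 13, 2000.
The product is delivered to the customer: Feb 13, 2000 + 34 days = Mar 18, 2000.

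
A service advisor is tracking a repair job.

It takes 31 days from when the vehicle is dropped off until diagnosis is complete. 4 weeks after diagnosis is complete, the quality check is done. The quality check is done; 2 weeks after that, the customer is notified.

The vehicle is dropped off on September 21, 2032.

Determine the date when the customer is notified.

The vehicle is dropped off: Sep 21, 2032.
Diagnosis is complete: Sep 21, 2032 + 31 days = Oct 22, 2032.
The quality check is done: Oct 22, 2032 + 4 weeks = Nov 19, 2032.
The customer is notified: Nov 19, 2032 + 2 weeks = Dec 3, 2032.

December 3, 2032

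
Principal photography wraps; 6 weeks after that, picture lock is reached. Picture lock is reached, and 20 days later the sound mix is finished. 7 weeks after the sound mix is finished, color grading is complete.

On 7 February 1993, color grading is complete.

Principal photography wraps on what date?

Color grading is complete: Feb 7, 1993.
The sound mix is finished: Feb 7, 1993 − 7 weeks = Dec 20, 1992.
Picture lock is reached: Dec 20, 1992 − 20 days = Nov 30, 1992.
Principal photography wraps: Nov 30, 1992 − 6 weeks = Oct 19, 1992.

19 October 1992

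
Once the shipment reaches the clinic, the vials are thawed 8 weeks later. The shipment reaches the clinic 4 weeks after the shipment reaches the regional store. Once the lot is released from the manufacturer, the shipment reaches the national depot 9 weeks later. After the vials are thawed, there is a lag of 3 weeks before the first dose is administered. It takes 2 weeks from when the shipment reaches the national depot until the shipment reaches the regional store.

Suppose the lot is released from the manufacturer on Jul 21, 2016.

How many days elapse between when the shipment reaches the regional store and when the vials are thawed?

84 days

Causal path: the shipment reaches the regional store → the shipment reaches the clinic → the vials are thawed.
Total delay along the path: 4 + 8 weeks = 12 weeks = 84 days.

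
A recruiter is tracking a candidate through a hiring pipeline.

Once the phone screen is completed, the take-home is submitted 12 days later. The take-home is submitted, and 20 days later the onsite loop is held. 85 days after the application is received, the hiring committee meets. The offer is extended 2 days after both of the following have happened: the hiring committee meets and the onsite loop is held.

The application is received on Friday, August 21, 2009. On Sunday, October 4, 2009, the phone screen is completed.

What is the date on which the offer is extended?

Monday, November 16, 2009

The application is received: Aug 21, 2009.
The hiring committee meets: Aug 21, 2009 + 85 days = Nov 14, 2009.
The phone screen is completed: Oct 4, 2009.
The take-home is submitted: Oct 4, 2009 + 12 days = Oct 16, 2009.
The onsite loop is held: Oct 16, 2009 + 20 days = Nov 5, 2009.
Both prerequisites met — the hiring committee meets (Nov 14, 2009), the onsite loop is held (Nov 5, 2009); the later is Nov 14, 2009.
The offer is extended: Nov 14, 2009 + 2 days = Nov 16, 2009.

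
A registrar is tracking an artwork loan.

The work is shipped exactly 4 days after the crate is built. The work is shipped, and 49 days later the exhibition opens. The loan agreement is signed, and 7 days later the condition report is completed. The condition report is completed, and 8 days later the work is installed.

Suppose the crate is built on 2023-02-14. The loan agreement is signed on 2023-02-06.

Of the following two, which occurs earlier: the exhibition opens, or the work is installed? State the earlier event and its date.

The work is installed — 2023-02-21

The crate is built: Feb 14, 2023.
The work is shipped: Feb 14, 2023 + 4 days = Feb 18, 2023.
The exhibition opens: Feb 18, 2023 + 49 days = Apr 8, 2023.
The loan agreement is signed: Feb 6, 2023.
The condition report is completed: Feb 6, 2023 + 7 days = Feb 13, 2023.
The work is installed: Feb 13, 2023 + 8 days = Feb 21, 2023.
Comparing: the exhibition opens on Apr 8, 2023 vs the work is installed on Feb 21, 2023. Earlier: the work is installed.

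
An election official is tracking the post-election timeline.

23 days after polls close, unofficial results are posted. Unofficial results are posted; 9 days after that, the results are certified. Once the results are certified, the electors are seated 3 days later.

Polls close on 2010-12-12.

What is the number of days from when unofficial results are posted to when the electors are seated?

12 days

Causal path: unofficial results are posted → the results are certified → the electors are seated.
Total delay along the path: 9 + 3 = 12 days.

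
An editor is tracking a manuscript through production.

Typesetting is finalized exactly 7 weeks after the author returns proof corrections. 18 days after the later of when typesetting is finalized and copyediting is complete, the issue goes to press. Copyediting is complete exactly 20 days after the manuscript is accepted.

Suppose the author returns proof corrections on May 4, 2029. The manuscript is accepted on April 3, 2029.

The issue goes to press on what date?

July 10, 2029

The author returns proof corrections: May 4, 2029.
Typesetting is finalized: May 4, 2029 + 7 weeks = Jun 22, 2029.
The manuscript is accepted: Apr 3, 2029.
Copyediting is complete: Apr 3, 2029 + 20 days = Apr 23, 2029.
Both prerequisites met — typesetting is finalized (Jun 22, 2029), copyediting is complete (Apr 23, 2029); the later is Jun 22, 2029.
The issue goes to press: Jun 22, 2029 + 18 days = Jul 10, 2029.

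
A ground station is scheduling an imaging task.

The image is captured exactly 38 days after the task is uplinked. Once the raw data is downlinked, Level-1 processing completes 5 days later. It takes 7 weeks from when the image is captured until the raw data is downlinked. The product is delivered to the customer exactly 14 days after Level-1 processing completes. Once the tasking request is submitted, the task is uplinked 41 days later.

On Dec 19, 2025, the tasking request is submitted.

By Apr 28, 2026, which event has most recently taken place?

The raw data is downlinked

The tasking request is submitted: Dec 19, 2025.
The task is uplinked: Dec 19, 2025 + 41 days = Jan 29, 2026.
The image is captured: Jan 29, 2026 + 38 days = Mar 8, 2026.
The raw data is downlinked: Mar 8, 2026 + 7 weeks = Apr 26, 2026.
Level-1 processing completes: Apr 26, 2026 + 5 days = May 1, 2026.
The product is delivered to the customer: May 1, 2026 + 14 days = May 15, 2026.
Apr 28, 2026 falls between when the raw data is downlinked (Apr 26, 2026) and when Level-1 processing completes (May 1, 2026).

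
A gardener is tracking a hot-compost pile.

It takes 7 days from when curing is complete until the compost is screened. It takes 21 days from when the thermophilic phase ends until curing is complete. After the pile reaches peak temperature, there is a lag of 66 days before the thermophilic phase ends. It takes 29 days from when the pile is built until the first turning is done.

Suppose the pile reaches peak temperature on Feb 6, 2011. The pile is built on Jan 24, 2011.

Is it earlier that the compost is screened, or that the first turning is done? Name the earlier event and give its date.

The pile reaches peak temperature: Feb 6, 2011.
The thermophilic phase ends: Feb 6, 2011 + 66 days = Apr 13, 2011.
Curing is complete: Apr 13, 2011 + 21 days = May 4, 2011.
The compost is screened: May 4, 2011 + 7 days = May 11, 2011.
The pile is built: Jan 24, 2011.
The first turning is done: Jan 24, 2011 + 29 days = Feb 22, 2011.
Comparing: the compost is screened on May 11, 2011 vs the first turning is done on Feb 22, 2011. Earlier: the first turning is done.

The first turning is done — Feb 22, 2011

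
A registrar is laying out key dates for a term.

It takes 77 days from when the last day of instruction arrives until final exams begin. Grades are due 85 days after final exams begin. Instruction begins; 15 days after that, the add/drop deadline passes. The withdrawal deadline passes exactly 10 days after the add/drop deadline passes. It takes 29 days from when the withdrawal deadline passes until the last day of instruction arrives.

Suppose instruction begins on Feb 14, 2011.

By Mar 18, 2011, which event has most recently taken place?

Instruction begins: Feb 14, 2011.
The add/drop deadline passes: Feb 14, 2011 + 15 days = Mar 1, 2011.
The withdrawal deadline passes: Mar 1, 2011 + 10 days = Mar 11, 2011.
The last day of instruction arrives: Mar 11, 2011 + 29 days = Apr 9, 2011.
Final exams begin: Apr 9, 2011 + 77 days = Jun 25, 2011.
Grades are due: Jun 25, 2011 + 85 days = Sep 18, 2011.
Mar 18, 2011 falls between when the withdrawal deadline passes (Mar 11, 2011) and when the last day of instruction arrives (Apr 9, 2011).

The withdrawal deadline passes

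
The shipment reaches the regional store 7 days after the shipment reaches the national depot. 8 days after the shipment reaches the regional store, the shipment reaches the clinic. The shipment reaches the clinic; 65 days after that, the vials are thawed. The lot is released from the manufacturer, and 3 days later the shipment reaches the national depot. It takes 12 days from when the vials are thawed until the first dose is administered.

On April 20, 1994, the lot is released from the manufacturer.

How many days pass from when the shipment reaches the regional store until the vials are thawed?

73 days

Causal path: the shipment reaches the regional store → the shipment reaches the clinic → the vials are thawed.
Total delay along the path: 8 + 65 = 73 days.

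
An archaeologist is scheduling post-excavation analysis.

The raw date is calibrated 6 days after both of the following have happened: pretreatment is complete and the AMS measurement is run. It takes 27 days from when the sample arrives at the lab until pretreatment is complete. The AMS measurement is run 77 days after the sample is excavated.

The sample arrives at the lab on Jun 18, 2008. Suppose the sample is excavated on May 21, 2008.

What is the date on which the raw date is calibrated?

Aug 12, 2008

The sample arrives at the lab: Jun 18, 2008.
Pretreatment is complete: Jun 18, 2008 + 27 days = Jul 15, 2008.
The sample is excavated: May 21, 2008.
The AMS measurement is run: May 21, 2008 + 77 days = Aug 6, 2008.
Both prerequisites met — pretreatment is complete (Jul 15, 2008), the AMS measurement is run (Aug 6, 2008); the later is Aug 6, 2008.
The raw date is calibrated: Aug 6, 2008 + 6 days = Aug 12, 2008.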